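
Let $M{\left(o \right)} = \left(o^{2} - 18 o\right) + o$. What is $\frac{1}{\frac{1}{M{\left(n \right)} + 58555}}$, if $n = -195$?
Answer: $99895$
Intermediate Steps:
$M{\left(o \right)} = o^{2} - 17 o$
$\frac{1}{\frac{1}{M{\left(n \right)} + 58555}} = \frac{1}{\frac{1}{- 195 \left(-17 - 195\right) + 58555}} = \frac{1}{\frac{1}{\left(-195\right) \left(-212\right) + 58555}} = \frac{1}{\frac{1}{41340 + 58555}} = \frac{1}{\frac{1}{99895}} = 99895$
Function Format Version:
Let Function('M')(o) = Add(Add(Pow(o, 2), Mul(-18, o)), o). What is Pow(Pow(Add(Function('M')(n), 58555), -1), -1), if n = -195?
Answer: 99895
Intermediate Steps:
Function('M')(o) = Add(Pow(o, 2), Mul(-17, o))
Pow(Pow(Add(Function('M')(n), 58555), -1), -1) = Pow(Pow(Add(Mul(-195, Add(-17, -195)), 58555), -1), -1) = Pow(Pow(Add(Mul(-195, -212), 58555), -1), -1) = Pow(Pow(Add(41340, 58555), -1), -1) = Pow(Pow(99895, -1), -1) = Pow(Rational(1, 99895), -1) = 99895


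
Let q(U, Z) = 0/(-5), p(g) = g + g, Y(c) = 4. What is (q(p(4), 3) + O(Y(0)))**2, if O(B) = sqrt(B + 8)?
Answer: 12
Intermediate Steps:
p(g) = 2*g
q(U, Z) = 0 (q(U, Z) = 0*(-1/5) = 0)
O(B) = sqrt(8 + B)
(q(p(4), 3) + O(Y(0)))**2 = (0 + sqrt(8 + 4))**2 = (0 + sqrt(12))**2 = (0 + 2*sqrt(3))**2 = (2*sqrt(3))**2 = 12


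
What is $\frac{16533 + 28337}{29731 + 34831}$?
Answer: $\frac{22435}{32281} \approx 0.69499$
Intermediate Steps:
$\frac{16533 + 28337}{29731 + 34831} = \frac{44870}{64562} = 44870 \cdot \frac{1}{64562} = \frac{22435}{32281}$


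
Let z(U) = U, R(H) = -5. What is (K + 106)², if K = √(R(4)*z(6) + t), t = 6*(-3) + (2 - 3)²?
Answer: (106 + I*√47)² ≈ 11189.0 + 1453.4*I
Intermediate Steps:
t = -17 (t = -18 + (-1)² = -18 + 1 = -17)
K = I*√47 (K = √(-5*6 - 17) = √(-30 - 17) = √(-47) = I*√47 ≈ 6.8557*I)
(K + 106)² = (I*√47 + 106)² = (106 + I*√47)²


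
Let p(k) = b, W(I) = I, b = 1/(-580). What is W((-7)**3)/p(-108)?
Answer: 198940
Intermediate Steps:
b = -1/580 ≈ -0.0017241
p(k) = -1/580
W((-7)**3)/p(-108) = (-7)**3/(-1/580) = -343*(-580) = 198940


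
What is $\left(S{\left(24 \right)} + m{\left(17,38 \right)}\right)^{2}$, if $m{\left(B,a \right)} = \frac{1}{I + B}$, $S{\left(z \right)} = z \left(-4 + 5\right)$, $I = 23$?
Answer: $\frac{923521}{1600} \approx 577.2$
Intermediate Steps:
$S{\left(z \right)} = z$ ($S{\left(z \right)} = z 1 = z$)
$m{\left(B,a \right)} = \frac{1}{23 + B}$
$\left(S{\left(24 \right)} + m{\left(17,38 \right)}\right)^{2} = \left(24 + \frac{1}{23 + 17}\right)^{2} = \left(24 + \frac{1}{40}\right)^{2} = \left(\frac{961}{40}\right)^{2} = \frac{923521}{1600}$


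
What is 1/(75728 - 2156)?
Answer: 1/73572 ≈ 1.3592e-5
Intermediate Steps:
1/(75728 - 2156) = 1/73572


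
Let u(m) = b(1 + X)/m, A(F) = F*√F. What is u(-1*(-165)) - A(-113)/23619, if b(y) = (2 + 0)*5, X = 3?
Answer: 2/33 + 113*I*√113/23619 ≈ 0.060606 + 0.050858*I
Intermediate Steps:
A(F) = F^(3/2)
b(y) = 10 (b(y) = 2*5 = 10)
u(m) = 10/m
u(-1*(-165)) - A(-113)/23619 = 10/((-1*(-165))) - (-113)^(3/2)/23619 = 10/165 - (-113*I*√113)/23619 = 10*(1/165) - (-113)*I*√113/23619 = 2/33 + 113*I*√113/23619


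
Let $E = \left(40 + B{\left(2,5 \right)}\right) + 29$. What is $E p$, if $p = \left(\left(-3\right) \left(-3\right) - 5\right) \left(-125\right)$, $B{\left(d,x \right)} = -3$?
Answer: $-33000$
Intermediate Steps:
$E = 66$ ($E = \left(40 - 3\right) + 29 = 37 + 29 = 66$)
$p = -500$ ($p = \left(9 - 5\right) \left(-125\right) = 4 \left(-125\right) = -500$)
$E p = 66 \left(-500\right) = -33000$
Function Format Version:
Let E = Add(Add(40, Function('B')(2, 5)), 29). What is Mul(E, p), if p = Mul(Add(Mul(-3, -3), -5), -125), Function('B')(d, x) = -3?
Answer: -33000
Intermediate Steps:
E = 66 (E = Add(Add(40, -3), 29) = Add(37, 29) = 66)
p = -500 (p = Mul(Add(9, -5), -125) = Mul(4, -125) = -500)
Mul(E, p) = Mul(66, -500) = -33000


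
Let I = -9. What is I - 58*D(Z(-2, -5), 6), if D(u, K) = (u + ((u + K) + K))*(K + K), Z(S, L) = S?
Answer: -5577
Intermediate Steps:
D(u, K) = 2*K*(2*K + 2*u) (D(u, K) = (u + ((K + u) + K))*(2*K) = (u + (u + 2*K))*(2*K) = (2*K + 2*u)*(2*K) = 2*K*(2*K + 2*u))
I - 58*D(Z(-2, -5), 6) = -9 - 232*6*(6 - 2) = -9 - 232*6*4 = -9 - 58*96 = -9 - 5568 = -5577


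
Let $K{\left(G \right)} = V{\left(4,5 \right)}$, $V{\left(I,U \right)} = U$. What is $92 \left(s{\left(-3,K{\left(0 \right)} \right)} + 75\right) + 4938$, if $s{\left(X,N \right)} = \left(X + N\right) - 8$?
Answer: $11286$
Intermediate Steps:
$K{\left(G \right)} = 5$
$s{\left(X,N \right)} = -8 + N + X$ ($s{\left(X,N \right)} = \left(N + X\right) - 8 = -8 + N + X$)
$92 \left(s{\left(-3,K{\left(0 \right)} \right)} + 75\right) + 4938 = 92 \left(\left(-8 + 5 - 3\right) + 75\right) + 4938 = 92 \left(-6 + 75\right) + 4938 = 92 \cdot 69 + 4938 = 6348 + 4938 = 11286$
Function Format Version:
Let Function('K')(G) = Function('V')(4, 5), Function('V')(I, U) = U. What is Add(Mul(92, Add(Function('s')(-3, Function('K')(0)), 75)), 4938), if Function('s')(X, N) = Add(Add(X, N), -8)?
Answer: 11286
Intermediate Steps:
Function('K')(G) = 5
Function('s')(X, N) = Add(-8, N, X) (Function('s')(X, N) = Add(Add(N, X), -8) = Add(-8, N, X))
Add(Mul(92, Add(Function('s')(-3, Function('K')(0)), 75)), 4938) = Add(Mul(92, Add(Add(-8, 5, -3), 75)), 4938) = Add(Mul(92, Add(-6, 75)), 4938) = Add(Mul(92, 69), 4938) = Add(6348, 4938) = 11286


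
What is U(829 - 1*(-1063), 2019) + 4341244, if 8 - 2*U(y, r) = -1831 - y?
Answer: 8686219/2 ≈ 4.3431e+6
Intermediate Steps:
U(y, r) = 1839/2 + y/2 (U(y, r) = 4 - (-1831 - y)/2 = 4 + (1831/2 + y/2) = 1839/2 + y/2)
U(829 - 1*(-1063), 2019) + 4341244 = (1839/2 + (829 - 1*(-1063))/2) + 4341244 = (1839/2 + (829 + 1063)/2) + 4341244 = (1839/2 + (1/2)*1892) + 4341244 = (1839/2 + 946) + 4341244 = 3731/2 + 4341244 = 8686219/2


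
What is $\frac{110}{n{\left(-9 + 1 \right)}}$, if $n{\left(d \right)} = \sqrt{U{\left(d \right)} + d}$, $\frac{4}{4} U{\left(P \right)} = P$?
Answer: $- \frac{55 i}{2} \approx - 27.5 i$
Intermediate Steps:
$U{\left(P \right)} = P$
$n{\left(d \right)} = \sqrt{2} \sqrt{d}$ ($n{\left(d \right)} = \sqrt{d + d} = \sqrt{2 d} = \sqrt{2} \sqrt{d}$)
$\frac{110}{n{\left(-9 + 1 \right)}} = \frac{110}{\sqrt{2} \sqrt{-9 + 1}} = \frac{110}{\sqrt{2} \sqrt{-8}} = \frac{110}{\sqrt{2} \cdot 2 i \sqrt{2}} = \frac{110}{4 i} = 110 \left(- \frac{i}{4}\right) = - \frac{55 i}{2}$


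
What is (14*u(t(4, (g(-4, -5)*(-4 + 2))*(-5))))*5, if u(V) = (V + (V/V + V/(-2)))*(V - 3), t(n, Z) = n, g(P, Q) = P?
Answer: 210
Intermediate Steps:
u(V) = (1 + V/2)*(-3 + V) (u(V) = (V + (1 + V*(-1/2)))*(-3 + V) = (V + (1 - V/2))*(-3 + V) = (1 + V/2)*(-3 + V))
(14*u(t(4, (g(-4, -5)*(-4 + 2))*(-5))))*5 = (14*(-3 + (1/2)*4**2 - 1/2*4))*5 = (14*(-3 + (1/2)*16 - 2))*5 = (14*(-3 + 8 - 2))*5 = (14*3)*5 = 42*5 = 210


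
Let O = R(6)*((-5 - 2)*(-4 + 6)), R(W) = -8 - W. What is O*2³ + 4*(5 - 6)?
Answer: 1564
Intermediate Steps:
O = 196 (O = (-8 - 1*6)*((-5 - 2)*(-4 + 6)) = (-8 - 6)*(-7*2) = -14*(-14) = 196)
O*2³ + 4*(5 - 6) = 196*2³ + 4*(5 - 6) = 196*8 + 4*(-1) = 1568 - 4 = 1564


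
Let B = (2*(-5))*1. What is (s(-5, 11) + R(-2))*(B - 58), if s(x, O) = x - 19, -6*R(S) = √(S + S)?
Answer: 1632 + 68*I/3 ≈ 1632.0 + 22.667*I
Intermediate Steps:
R(S) = -√2*√S/6 (R(S) = -√(S + S)/6 = -√2*√S/6)
B = -10 (B = -10*1 = -10)
s(x, O) = -19 + x
(s(-5, 11) + R(-2))*(B - 58) = ((-19 - 5) - √2*√(-2)/6)*(-10 - 58) = (-24 - √2*I*√2/6)*(-68) = (-24 - I/3)*(-68) = 1632 + 68*I/3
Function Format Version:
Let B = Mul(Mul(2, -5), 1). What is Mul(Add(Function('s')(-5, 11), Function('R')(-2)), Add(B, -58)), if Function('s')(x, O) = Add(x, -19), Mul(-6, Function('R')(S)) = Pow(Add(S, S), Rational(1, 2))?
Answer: Add(1632, Mul(Rational(68, 3), I)) ≈ Add(1632.0, Mul(22.667, I))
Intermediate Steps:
Function('R')(S) = Mul(Rational(-1, 6), Pow(2, Rational(1, 2)), Pow(S, Rational(1, 2))) (Function('R')(S) = Mul(Rational(-1, 6), Pow(Add(S, S), Rational(1, 2))) = Mul(Rational(-1, 6), Pow(Mul(2, S), Rational(1, 2))) = Mul(Rational(-1, 6), Mul(Pow(2, Rational(1, 2)), Pow(S, Rational(1, 2)))) = Mul(Rational(-1, 6), Pow(2, Rational(1, 2)), Pow(S, Rational(1, 2))))
B = -10 (B = Mul(-10, 1) = -10)
Function('s')(x, O) = Add(-19, x)
Mul(Add(Function('s')(-5, 11), Function('R')(-2)), Add(B, -58)) = Mul(Add(Add(-19, -5), Mul(Rational(-1, 6), Pow(2, Rational(1, 2)), Pow(-2, Rational(1, 2)))), Add(-10, -58)) = Mul(Add(-24, Mul(Rational(-1, 6), Pow(2, Rational(1, 2)), Mul(I, Pow(2, Rational(1, 2))))), -68) = Mul(Add(-24, Mul(Rational(-1, 3), I)), -68) = Add(1632, Mul(Rational(68, 3), I))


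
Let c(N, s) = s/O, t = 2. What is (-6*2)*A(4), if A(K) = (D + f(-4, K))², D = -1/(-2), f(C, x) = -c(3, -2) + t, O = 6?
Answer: -289/3 ≈ -96.333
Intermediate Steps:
c(N, s) = s/6
f(C, x) = 7/3 (f(C, x) = -(-2)/6 + 2 = -1*(-⅓) + 2 = ⅓ + 2 = 7/3)
D = ½ (D = -1*(-½) = ½ ≈ 0.50000)
A(K) = 289/36 (A(K) = (½ + 7/3)² = (17/6)² = 289/36)
(-6*2)*A(4) = -6*2*(289/36) = -12*289/36 = -289/3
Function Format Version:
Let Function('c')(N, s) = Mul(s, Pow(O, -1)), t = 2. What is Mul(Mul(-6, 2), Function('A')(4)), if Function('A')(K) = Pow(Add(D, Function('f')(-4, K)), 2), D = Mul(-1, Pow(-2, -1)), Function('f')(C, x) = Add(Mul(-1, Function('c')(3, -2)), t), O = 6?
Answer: Rational(-289, 3) ≈ -96.333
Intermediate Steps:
Function('c')(N, s) = Mul(Rational(1, 6), s) (Function('c')(N, s) = Mul(s, Pow(6, -1)) = Mul(s, Rational(1, 6)) = Mul(Rational(1, 6), s))
Function('f')(C, x) = Rational(7, 3) (Function('f')(C, x) = Add(Mul(-1, Mul(Rational(1, 6), -2)), 2) = Add(Mul(-1, Rational(-1, 3)), 2) = Add(Rational(1, 3), 2) = Rational(7, 3))
D = Rational(1, 2) (D = Mul(-1, Rational(-1, 2)) = Rational(1, 2) ≈ 0.50000)
Function('A')(K) = Rational(289, 36) (Function('A')(K) = Pow(Add(Rational(1, 2), Rational(7, 3)), 2) = Pow(Rational(17, 6), 2) = Rational(289, 36))
Mul(Mul(-6, 2), Function('A')(4)) = Mul(Mul(-6, 2), Rational(289, 36)) = Mul(-12, Rational(289, 36)) = Rational(-289, 3)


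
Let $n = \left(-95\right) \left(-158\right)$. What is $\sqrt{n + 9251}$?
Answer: $\sqrt{24261} \approx 155.76$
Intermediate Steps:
$n = 15010$
$\sqrt{n + 9251} = \sqrt{15010 + 9251} = \sqrt{24261}$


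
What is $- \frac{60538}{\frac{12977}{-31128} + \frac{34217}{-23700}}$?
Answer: $\frac{1240581018800}{38129491} \approx 32536.0$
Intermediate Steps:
$- \frac{60538}{\frac{12977}{-31128} + \frac{34217}{-23700}} = - \frac{60538}{12977 \left(- \frac{1}{31128}\right) + 34217 \left(- \frac{1}{23700}\right)} = - \frac{60538}{- \frac{12977}{31128} - \frac{34217}{23700}} = - \frac{60538}{- \frac{38129491}{20492600}} = \left(-60538\right) \left(- \frac{20492600}{38129491}\right) = \frac{1240581018800}{38129491}$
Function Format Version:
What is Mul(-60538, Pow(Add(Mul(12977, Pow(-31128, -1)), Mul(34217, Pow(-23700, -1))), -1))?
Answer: Rational(1240581018800, 38129491) ≈ 32536.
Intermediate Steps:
Mul(-60538, Pow(Add(Mul(12977, Pow(-31128, -1)), Mul(34217, Pow(-23700, -1))), -1)) = Mul(-60538, Pow(Add(Mul(12977, Rational(-1, 31128)), Mul(34217, Rational(-1, 23700))), -1)) = Mul(-60538, Pow(Add(Rational(-12977, 31128), Rational(-34217, 23700)), -1)) = Mul(-60538, Pow(Rational(-38129491, 20492600), -1)) = Mul(-60538, Rational(-20492600, 38129491)) = Rational(1240581018800, 38129491)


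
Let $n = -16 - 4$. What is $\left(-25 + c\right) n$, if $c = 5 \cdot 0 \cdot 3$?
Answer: $500$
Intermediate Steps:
$n = -20$ ($n = -16 - 4 = -20$)
$c = 0$ ($c = 0 \cdot 3 = 0$)
$\left(-25 + c\right) n = \left(-25 + 0\right) \left(-20\right) = \left(-25\right) \left(-20\right) = 500$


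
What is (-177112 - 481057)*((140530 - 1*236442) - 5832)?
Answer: 66964746736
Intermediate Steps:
(-177112 - 481057)*((140530 - 1*236442) - 5832) = -658169*((140530 - 236442) - 5832) = -658169*(-95912 - 5832) = -658169*(-101744) = 66964746736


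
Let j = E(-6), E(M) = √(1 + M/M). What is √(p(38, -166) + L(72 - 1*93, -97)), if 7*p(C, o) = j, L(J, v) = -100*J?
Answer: √(102900 + 7*√2)/7 ≈ 45.828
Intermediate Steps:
E(M) = √2 (E(M) = √(1 + 1) = √2)
j = √2 ≈ 1.4142
p(C, o) = √2/7
√(p(38, -166) + L(72 - 1*93, -97)) = √(√2/7 - 100*(72 - 1*93)) = √(√2/7 - 100*(72 - 93)) = √(√2/7 - 100*(-21)) = √(√2/7 + 2100) = √(2100 + √2/7)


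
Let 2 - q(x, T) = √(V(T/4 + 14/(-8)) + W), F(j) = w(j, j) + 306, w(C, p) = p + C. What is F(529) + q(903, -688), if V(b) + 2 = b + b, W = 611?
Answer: 1366 - √1046/2 ≈ 1349.8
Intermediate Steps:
w(C, p) = C + p
F(j) = 306 + 2*j (F(j) = (j + j) + 306 = 2*j + 306 = 306 + 2*j)
V(b) = -2 + 2*b (V(b) = -2 + (b + b) = -2 + 2*b)
q(x, T) = 2 - √(1211/2 + T/2) (q(x, T) = 2 - √((-2 + 2*(T/4 + 14/(-8))) + 611) = 2 - √((-2 + 2*(T*(¼) + 14*(-⅛))) + 611) = 2 - √((-2 + 2*(T/4 - 7/4)) + 611) = 2 - √((-2 + 2*(-7/4 + T/4)) + 611) = 2 - √((-2 + (-7/2 + T/2)) + 611) = 2 - √((-11/2 + T/2) + 611) = 2 - √(1211/2 + T/2))
F(529) + q(903, -688) = (306 + 2*529) + (2 - √(2422 + 2*(-688))/2) = (306 + 1058) + (2 - √(2422 - 1376)/2) = 1364 + (2 - √1046/2) = 1366 - √1046/2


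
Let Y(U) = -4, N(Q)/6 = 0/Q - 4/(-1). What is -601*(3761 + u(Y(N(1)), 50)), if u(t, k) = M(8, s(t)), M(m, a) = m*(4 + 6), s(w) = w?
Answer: -2308441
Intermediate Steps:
M(m, a) = 10*m (M(m, a) = m*10 = 10*m)
N(Q) = 24 (N(Q) = 6*(0/Q - 4/(-1)) = 6*(0 - 4*(-1)) = 6*(0 + 4) = 6*4 = 24)
u(t, k) = 80 (u(t, k) = 10*8 = 80)
-601*(3761 + u(Y(N(1)), 50)) = -601*(3761 + 80) = -601*3841 = -2308441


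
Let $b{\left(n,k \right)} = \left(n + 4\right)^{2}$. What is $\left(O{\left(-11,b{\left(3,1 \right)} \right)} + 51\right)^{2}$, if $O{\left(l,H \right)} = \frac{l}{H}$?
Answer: $\frac{6190144}{2401} \approx 2578.2$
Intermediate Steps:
$b{\left(n,k \right)} = \left(4 + n\right)^{2}$
$\left(O{\left(-11,b{\left(3,1 \right)} \right)} + 51\right)^{2} = \left(- \frac{11}{\left(4 + 3\right)^{2}} + 51\right)^{2} = \left(- \frac{11}{7^{2}} + 51\right)^{2} = \left(- \frac{11}{49} + 51\right)^{2} = \left(\frac{2488}{49}\right)^{2} = \frac{6190144}{2401}$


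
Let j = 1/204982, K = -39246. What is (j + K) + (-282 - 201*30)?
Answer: -9338569955/204982 ≈ -45558.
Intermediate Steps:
j = 1/204982 ≈ 4.8785e-6
(j + K) + (-282 - 201*30) = (1/204982 - 39246) + (-282 - 201*30) = -8044723571/204982 + (-282 - 6030) = -8044723571/204982 - 6312 = -9338569955/204982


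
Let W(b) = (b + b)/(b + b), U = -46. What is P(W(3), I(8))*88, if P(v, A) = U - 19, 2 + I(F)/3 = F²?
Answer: -5720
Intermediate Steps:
I(F) = -6 + 3*F²
W(b) = 1 (W(b) = (2*b)/((2*b)) = (2*b)*(1/(2*b)) = 1)
P(v, A) = -65 (P(v, A) = -46 - 19 = -65)
P(W(3), I(8))*88 = -65*88 = -5720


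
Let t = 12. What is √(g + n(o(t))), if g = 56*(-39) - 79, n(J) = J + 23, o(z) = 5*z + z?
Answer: 2*I*√542 ≈ 46.562*I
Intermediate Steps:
o(z) = 6*z
n(J) = 23 + J
g = -2263 (g = -2184 - 79 = -2263)
√(g + n(o(t))) = √(-2263 + (23 + 6*12)) = √(-2263 + (23 + 72)) = √(-2263 + 95) = √(-2168) = 2*I*√542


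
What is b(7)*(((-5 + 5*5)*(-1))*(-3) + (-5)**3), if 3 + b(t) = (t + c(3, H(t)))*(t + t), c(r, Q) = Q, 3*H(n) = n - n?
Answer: -6175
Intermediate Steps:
H(n) = 0 (H(n) = (n - n)/3 = (1/3)*0 = 0)
b(t) = -3 + 2*t**2 (b(t) = -3 + (t + 0)*(t + t) = -3 + t*(2*t) = -3 + 2*t**2)
b(7)*(((-5 + 5*5)*(-1))*(-3) + (-5)**3) = (-3 + 2*7**2)*(((-5 + 5*5)*(-1))*(-3) + (-5)**3) = (-3 + 2*49)*(((-5 + 25)*(-1))*(-3) - 125) = (-3 + 98)*((20*(-1))*(-3) - 125) = 95*(-20*(-3) - 125) = 95*(60 - 125) = 95*(-65) = -6175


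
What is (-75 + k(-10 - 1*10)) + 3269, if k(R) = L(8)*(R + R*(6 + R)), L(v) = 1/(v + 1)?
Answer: 29006/9 ≈ 3222.9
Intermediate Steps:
L(v) = 1/(1 + v)
k(R) = R/9 + R*(6 + R)/9 (k(R) = (R + R*(6 + R))/(1 + 8) = (R + R*(6 + R))/9 = R/9 + R*(6 + R)/9)
(-75 + k(-10 - 1*10)) + 3269 = (-75 + (-10 - 1*10)*(7 + (-10 - 1*10))/9) + 3269 = (-75 + (-10 - 10)*(7 + (-10 - 10))/9) + 3269 = (-75 + (⅑)*(-20)*(7 - 20)) + 3269 = (-75 + (⅑)*(-20)*(-13)) + 3269 = (-75 + 260/9) + 3269 = -415/9 + 3269 = 29006/9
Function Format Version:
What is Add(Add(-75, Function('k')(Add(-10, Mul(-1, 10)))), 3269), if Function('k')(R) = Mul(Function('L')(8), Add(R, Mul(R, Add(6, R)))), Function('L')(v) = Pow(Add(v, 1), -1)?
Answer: Rational(29006, 9) ≈ 3222.9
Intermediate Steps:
Function('L')(v) = Pow(Add(1, v), -1)
Function('k')(R) = Add(Mul(Rational(1, 9), R), Mul(Rational(1, 9), R, Add(6, R))) (Function('k')(R) = Mul(Pow(Add(1, 8), -1), Add(R, Mul(R, Add(6, R)))) = Mul(Pow(9, -1), Add(R, Mul(R, Add(6, R)))) = Mul(Rational(1, 9), Add(R, Mul(R, Add(6, R)))) = Add(Mul(Rational(1, 9), R), Mul(Rational(1, 9), R, Add(6, R))))
Add(Add(-75, Function('k')(Add(-10, Mul(-1, 10)))), 3269) = Add(Add(-75, Mul(Rational(1, 9), Add(-10, Mul(-1, 10)), Add(7, Add(-10, Mul(-1, 10))))), 3269) = Add(Add(-75, Mul(Rational(1, 9), Add(-10, -10), Add(7, Add(-10, -10)))), 3269) = Add(Add(-75, Mul(Rational(1, 9), -20, Add(7, -20))), 3269) = Add(Add(-75, Mul(Rational(1, 9), -20, -13)), 3269) = Add(Add(-75, Rational(260, 9)), 3269) = Add(Rational(-415, 9), 3269) = Rational(29006, 9)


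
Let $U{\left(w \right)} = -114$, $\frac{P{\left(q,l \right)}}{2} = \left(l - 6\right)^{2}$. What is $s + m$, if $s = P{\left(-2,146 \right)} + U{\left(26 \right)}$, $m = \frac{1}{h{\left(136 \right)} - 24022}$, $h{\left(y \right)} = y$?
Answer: $\frac{933608195}{23886} \approx 39086.0$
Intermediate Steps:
$P{\left(q,l \right)} = 2 \left(-6 + l\right)^{2}$ ($P{\left(q,l \right)} = 2 \left(l - 6\right)^{2} = 2 \left(-6 + l\right)^{2}$)
$m = - \frac{1}{23886}$ ($m = \frac{1}{136 - 24022} = \frac{1}{-23886} = - \frac{1}{23886} \approx -4.1866 \cdot 10^{-5}$)
$s = 39086$ ($s = 2 \left(-6 + 146\right)^{2} - 114 = 2 \cdot 140^{2} - 114 = 2 \cdot 19600 - 114 = 39200 - 114 = 39086$)
$s + m = 39086 - \frac{1}{23886} = \frac{933608195}{23886}$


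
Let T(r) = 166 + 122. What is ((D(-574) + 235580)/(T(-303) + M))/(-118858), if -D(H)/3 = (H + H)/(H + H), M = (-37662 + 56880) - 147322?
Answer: 235577/15191954128 ≈ 1.5507e-5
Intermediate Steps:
M = -128104 (M = 19218 - 147322 = -128104)
T(r) = 288
D(H) = -3 (D(H) = -3*(H + H)/(H + H) = -3*2*H/(2*H) = -3*2*H*1/(2*H) = -3*1 = -3)
((D(-574) + 235580)/(T(-303) + M))/(-118858) = ((-3 + 235580)/(288 - 128104))/(-118858) = (235577/(-127816))*(-1/118858) = (235577*(-1/127816))*(-1/118858) = -235577/127816*(-1/118858) = 235577/15191954128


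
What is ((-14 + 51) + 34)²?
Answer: 5041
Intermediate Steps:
((-14 + 51) + 34)² = (37 + 34)² = 71² = 5041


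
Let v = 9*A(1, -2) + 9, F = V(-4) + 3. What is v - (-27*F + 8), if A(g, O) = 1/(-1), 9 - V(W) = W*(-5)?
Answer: -224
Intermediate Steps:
V(W) = 9 + 5*W (V(W) = 9 - W*(-5) = 9 - (-5)*W = 9 + 5*W)
A(g, O) = -1
F = -8 (F = (9 + 5*(-4)) + 3 = (9 - 20) + 3 = -11 + 3 = -8)
v = 0 (v = 9*(-1) + 9 = -9 + 9 = 0)
v - (-27*F + 8) = 0 - (-27*(-8) + 8) = 0 - (216 + 8) = 0 - 1*224 = 0 - 224 = -224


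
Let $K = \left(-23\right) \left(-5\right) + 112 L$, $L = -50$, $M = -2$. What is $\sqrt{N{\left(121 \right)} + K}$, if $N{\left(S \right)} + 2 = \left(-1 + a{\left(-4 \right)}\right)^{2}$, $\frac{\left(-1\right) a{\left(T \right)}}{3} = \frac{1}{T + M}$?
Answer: $\frac{i \sqrt{21947}}{2} \approx 74.073 i$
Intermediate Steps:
$a{\left(T \right)} = - \frac{3}{-2 + T}$ ($a{\left(T \right)} = - \frac{3}{T - 2} = - \frac{3}{-2 + T}$)
$N{\left(S \right)} = - \frac{7}{4}$ ($N{\left(S \right)} = -2 + \left(-1 - \frac{3}{-2 - 4}\right)^{2} = -2 + \left(-1 - \frac{3}{-6}\right)^{2} = -2 + \left(-1 - - \frac{1}{2}\right)^{2} = -2 + \left(-1 + \frac{1}{2}\right)^{2} = -2 + \left(- \frac{1}{2}\right)^{2} = -2 + \frac{1}{4} = - \frac{7}{4}$)
$K = -5485$ ($K = \left(-23\right) \left(-5\right) + 112 \left(-50\right) = 115 - 5600 = -5485$)
$\sqrt{N{\left(121 \right)} + K} = \sqrt{- \frac{7}{4} - 5485} = \sqrt{- \frac{21947}{4}} = \frac{i \sqrt{21947}}{2}$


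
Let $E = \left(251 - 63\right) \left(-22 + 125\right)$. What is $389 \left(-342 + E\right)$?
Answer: $7399558$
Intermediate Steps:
$E = 19364$ ($E = 188 \cdot 103 = 19364$)
$389 \left(-342 + E\right) = 389 \left(-342 + 19364\right) = 389 \cdot 19022 = 7399558$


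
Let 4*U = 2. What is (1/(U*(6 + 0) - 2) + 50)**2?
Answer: 2601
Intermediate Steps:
U = 1/2 (U = (1/4)*2 = 1/2 ≈ 0.50000)
(1/(U*(6 + 0) - 2) + 50)**2 = (1/((6 + 0)/2 - 2) + 50)**2 = (1/((1/2)*6 - 2) + 50)**2 = (1/(3 - 2) + 50)**2 = (1/1 + 50)**2 = (1 + 50)**2 = 51**2 = 2601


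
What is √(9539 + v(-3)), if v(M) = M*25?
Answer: 26*√14 ≈ 97.283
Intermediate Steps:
v(M) = 25*M
√(9539 + v(-3)) = √(9539 + 25*(-3)) = √(9539 - 75) = √9464 = 26*√14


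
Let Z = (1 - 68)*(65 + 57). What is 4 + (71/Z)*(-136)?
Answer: 21176/4087 ≈ 5.1813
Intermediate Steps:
Z = -8174 (Z = -67*122 = -8174)
4 + (71/Z)*(-136) = 4 + (71/(-8174))*(-136) = 4 + (71*(-1/8174))*(-136) = 4 - 71/8174*(-136) = 4 + 4828/4087 = 21176/4087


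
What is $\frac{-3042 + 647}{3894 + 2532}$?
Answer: $- \frac{2395}{6426} \approx -0.3727$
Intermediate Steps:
$\frac{-3042 + 647}{3894 + 2532} = - \frac{2395}{6426}$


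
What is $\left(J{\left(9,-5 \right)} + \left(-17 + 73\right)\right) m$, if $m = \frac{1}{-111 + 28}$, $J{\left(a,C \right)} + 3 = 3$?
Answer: $- \frac{56}{83} \approx -0.6747$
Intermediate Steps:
$J{\left(a,C \right)} = 0$ ($J{\left(a,C \right)} = -3 + 3 = 0$)
$m = - \frac{1}{83}$ ($m = \frac{1}{-83} = - \frac{1}{83} \approx -0.012048$)
$\left(J{\left(9,-5 \right)} + \left(-17 + 73\right)\right) m = \left(0 + \left(-17 + 73\right)\right) \left(- \frac{1}{83}\right) = \left(0 + 56\right) \left(- \frac{1}{83}\right) = 56 \left(- \frac{1}{83}\right) = - \frac{56}{83}$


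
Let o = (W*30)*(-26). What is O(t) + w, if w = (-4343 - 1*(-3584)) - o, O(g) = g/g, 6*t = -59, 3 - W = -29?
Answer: 24202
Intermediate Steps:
W = 32 (W = 3 - 1*(-29) = 3 + 29 = 32)
t = -59/6 (t = (1/6)*(-59) = -59/6 ≈ -9.8333)
O(g) = 1
o = -24960 (o = (32*30)*(-26) = 960*(-26) = -24960)
w = 24201 (w = (-4343 - 1*(-3584)) - 1*(-24960) = (-4343 + 3584) + 24960 = -759 + 24960 = 24201)
O(t) + w = 1 + 24201 = 24202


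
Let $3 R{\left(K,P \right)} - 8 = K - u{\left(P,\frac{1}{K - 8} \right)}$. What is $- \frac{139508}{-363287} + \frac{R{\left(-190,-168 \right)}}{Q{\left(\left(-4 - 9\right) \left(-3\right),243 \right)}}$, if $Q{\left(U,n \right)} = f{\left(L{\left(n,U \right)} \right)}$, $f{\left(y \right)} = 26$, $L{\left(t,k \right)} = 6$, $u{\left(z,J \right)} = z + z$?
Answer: $\frac{33413911}{14168193} \approx 2.3584$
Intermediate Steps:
$u{\left(z,J \right)} = 2 z$
$R{\left(K,P \right)} = \frac{8}{3} - \frac{2 P}{3} + \frac{K}{3}$ ($R{\left(K,P \right)} = \frac{8}{3} + \frac{K - 2 P}{3} = \frac{8}{3} + \left(- \frac{2 P}{3} + \frac{K}{3}\right) = \frac{8}{3} - \frac{2 P}{3} + \frac{K}{3}$)
$Q{\left(U,n \right)} = 26$
$- \frac{139508}{-363287} + \frac{R{\left(-190,-168 \right)}}{Q{\left(\left(-4 - 9\right) \left(-3\right),243 \right)}} = - \frac{139508}{-363287} + \frac{\frac{8}{3} - -112 + \frac{1}{3} \left(-190\right)}{26} = \left(-139508\right) \left(- \frac{1}{363287}\right) + \left(\frac{8}{3} + 112 - \frac{190}{3}\right) \frac{1}{26} = \frac{139508}{363287} + \frac{154}{3} \cdot \frac{1}{26} = \frac{139508}{363287} + \frac{77}{39} = \frac{33413911}{14168193}$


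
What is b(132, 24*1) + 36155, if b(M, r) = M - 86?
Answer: 36201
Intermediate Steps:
b(M, r) = -86 + M
b(132, 24*1) + 36155 = (-86 + 132) + 36155 = 46 + 36155 = 36201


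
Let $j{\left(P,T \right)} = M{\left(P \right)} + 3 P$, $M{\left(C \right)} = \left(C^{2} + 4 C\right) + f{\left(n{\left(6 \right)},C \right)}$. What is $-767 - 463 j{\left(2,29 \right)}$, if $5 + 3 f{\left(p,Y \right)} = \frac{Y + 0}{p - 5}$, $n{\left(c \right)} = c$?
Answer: $-8638$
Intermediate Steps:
$f{\left(p,Y \right)} = - \frac{5}{3} + \frac{Y}{3 \left(-5 + p\right)}$ ($f{\left(p,Y \right)} = - \frac{5}{3} + \frac{\left(Y + 0\right) \frac{1}{p - 5}}{3} = - \frac{5}{3} + \frac{Y \frac{1}{-5 + p}}{3} = - \frac{5}{3} + \frac{Y}{3 \left(-5 + p\right)}$)
$M{\left(C \right)} = - \frac{5}{3} + C^{2} + \frac{13 C}{3}$ ($M{\left(C \right)} = \left(C^{2} + 4 C\right) + \frac{25 + C - 30}{3 \left(-5 + 6\right)} = \left(C^{2} + 4 C\right) + \frac{25 + C - 30}{3 \cdot 1} = \left(C^{2} + 4 C\right) + \frac{1}{3} \cdot 1 \left(-5 + C\right) = \left(C^{2} + 4 C\right) + \left(- \frac{5}{3} + \frac{C}{3}\right) = - \frac{5}{3} + C^{2} + \frac{13 C}{3}$)
$j{\left(P,T \right)} = - \frac{5}{3} + P^{2} + \frac{22 P}{3}$ ($j{\left(P,T \right)} = \left(- \frac{5}{3} + P^{2} + \frac{13 P}{3}\right) + 3 P = - \frac{5}{3} + P^{2} + \frac{22 P}{3}$)
$-767 - 463 j{\left(2,29 \right)} = -767 - 463 \left(- \frac{5}{3} + 2^{2} + \frac{22}{3} \cdot 2\right) = -767 - 463 \left(- \frac{5}{3} + 4 + \frac{44}{3}\right) = -767 - 7871 = -8638$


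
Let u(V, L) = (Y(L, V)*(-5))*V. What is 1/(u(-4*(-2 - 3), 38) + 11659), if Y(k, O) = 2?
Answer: 1/11459 ≈ 8.7268e-5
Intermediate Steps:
u(V, L) = -10*V (u(V, L) = (2*(-5))*V = -10*V)
1/(u(-4*(-2 - 3), 38) + 11659) = 1/(-(-40)*(-2 - 3) + 11659) = 1/(-(-40)*(-5) + 11659) = 1/(-10*20 + 11659) = 1/(-200 + 11659) = 1/11459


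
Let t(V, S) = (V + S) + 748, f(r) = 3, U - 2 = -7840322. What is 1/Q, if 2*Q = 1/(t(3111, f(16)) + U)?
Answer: -15672916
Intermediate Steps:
U = -7840320 (U = 2 - 7840322 = -7840320)
t(V, S) = 748 + S + V (t(V, S) = (S + V) + 748 = 748 + S + V)
Q = -1/15672916 (Q = 1/(2*((748 + 3 + 3111) - 7840320)) = 1/(2*(3862 - 7840320)) = (1/2)/(-7836458) = (1/2)*(-1/7836458) = -1/15672916 ≈ -6.3804e-8)
1/Q = 1/(-1/15672916) = -15672916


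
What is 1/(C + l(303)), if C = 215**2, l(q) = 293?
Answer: 1/46518 ≈ 2.1497e-5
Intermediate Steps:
C = 46225
1/(C + l(303)) = 1/(46225 + 293) = 1/46518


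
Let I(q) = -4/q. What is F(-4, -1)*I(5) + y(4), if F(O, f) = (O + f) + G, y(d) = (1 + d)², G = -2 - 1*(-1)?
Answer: 149/5 ≈ 29.800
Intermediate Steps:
G = -1 (G = -2 + 1 = -1)
F(O, f) = -1 + O + f (F(O, f) = (O + f) - 1 = -1 + O + f)
F(-4, -1)*I(5) + y(4) = (-1 - 4 - 1)*(-4/5) + (1 + 4)² = -(-24)/5 + 5² = -6*(-⅘) + 25 = 24/5 + 25 = 149/5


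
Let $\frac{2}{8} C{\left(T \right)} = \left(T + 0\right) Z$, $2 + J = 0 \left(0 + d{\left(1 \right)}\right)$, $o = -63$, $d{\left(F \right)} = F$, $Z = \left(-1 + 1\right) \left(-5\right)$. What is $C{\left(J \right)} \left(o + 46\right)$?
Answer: $0$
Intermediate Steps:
$Z = 0$ ($Z = 0 \left(-5\right) = 0$)
$J = -2$ ($J = -2 + 0 \left(0 + 1\right) = -2 + 0 \cdot 1 = -2 + 0 = -2$)
$C{\left(T \right)} = 0$ ($C{\left(T \right)} = 4 \left(T + 0\right) 0 = 4 T 0 = 4 \cdot 0 = 0$)
$C{\left(J \right)} \left(o + 46\right) = 0 \left(-63 + 46\right) = 0 \left(-17\right) = 0$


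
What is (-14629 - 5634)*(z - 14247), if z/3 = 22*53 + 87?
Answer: 212518344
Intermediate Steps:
z = 3759 (z = 3*(22*53 + 87) = 3*(1166 + 87) = 3*1253 = 3759)
(-14629 - 5634)*(z - 14247) = (-14629 - 5634)*(3759 - 14247) = -20263*(-10488) = 212518344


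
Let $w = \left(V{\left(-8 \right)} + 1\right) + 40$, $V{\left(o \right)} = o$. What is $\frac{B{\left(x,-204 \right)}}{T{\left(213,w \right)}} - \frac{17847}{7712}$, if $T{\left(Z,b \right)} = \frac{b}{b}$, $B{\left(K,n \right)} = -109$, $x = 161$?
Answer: $- \frac{858455}{7712} \approx -111.31$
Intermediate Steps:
$w = 33$ ($w = \left(-8 + 1\right) + 40 = -7 + 40 = 33$)
$T{\left(Z,b \right)} = 1$
$\frac{B{\left(x,-204 \right)}}{T{\left(213,w \right)}} - \frac{17847}{7712} = - \frac{109}{1} - \frac{17847}{7712} = \left(-109\right) 1 - \frac{17847}{7712} = -109 - \frac{17847}{7712} = - \frac{858455}{7712}$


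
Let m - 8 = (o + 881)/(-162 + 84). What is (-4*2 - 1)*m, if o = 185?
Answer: 51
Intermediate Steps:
m = -17/3 (m = 8 + (185 + 881)/(-162 + 84) = 8 + 1066/(-78) = 8 + 1066*(-1/78) = 8 - 41/3 = -17/3 ≈ -5.6667)
(-4*2 - 1)*m = (-4*2 - 1)*(-17/3) = (-8 - 1)*(-17/3) = -9*(-17/3) = 51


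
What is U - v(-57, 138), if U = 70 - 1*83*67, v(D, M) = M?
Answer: -5629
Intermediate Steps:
U = -5491 (U = 70 - 83*67 = 70 - 5561 = -5491)
U - v(-57, 138) = -5491 - 1*138 = -5491 - 138 = -5629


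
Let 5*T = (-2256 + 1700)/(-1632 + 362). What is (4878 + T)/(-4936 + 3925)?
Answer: -15487928/3209925 ≈ -4.8250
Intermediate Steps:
T = 278/3175 (T = ((-2256 + 1700)/(-1632 + 362))/5 = (-556/(-1270))/5 = (-556*(-1/1270))/5 = (⅕)*(278/635) = 278/3175 ≈ 0.087559)
(4878 + T)/(-4936 + 3925) = (4878 + 278/3175)/(-4936 + 3925) = (15487928/3175)/(-1011) = (15487928/3175)*(-1/1011) = -15487928/3209925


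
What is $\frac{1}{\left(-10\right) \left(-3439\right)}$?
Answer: $\frac{1}{34390} \approx 2.9078 \cdot 10^{-5}$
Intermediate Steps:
$\frac{1}{\left(-10\right) \left(-3439\right)} = \frac{1}{34390}$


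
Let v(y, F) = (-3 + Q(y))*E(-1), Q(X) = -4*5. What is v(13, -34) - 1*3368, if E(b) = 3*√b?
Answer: -3368 - 69*I ≈ -3368.0 - 69.0*I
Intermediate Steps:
Q(X) = -20
v(y, F) = -69*I (v(y, F) = (-3 - 20)*(3*√(-1)) = -69*I)
v(13, -34) - 1*3368 = -69*I - 1*3368 = -69*I - 3368 = -3368 - 69*I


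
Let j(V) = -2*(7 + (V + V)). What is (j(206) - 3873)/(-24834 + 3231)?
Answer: 4711/21603 ≈ 0.21807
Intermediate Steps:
j(V) = -14 - 4*V (j(V) = -2*(7 + 2*V) = -14 - 4*V)
(j(206) - 3873)/(-24834 + 3231) = ((-14 - 4*206) - 3873)/(-24834 + 3231) = ((-14 - 824) - 3873)/(-21603) = (-838 - 3873)*(-1/21603) = -4711*(-1/21603) = 4711/21603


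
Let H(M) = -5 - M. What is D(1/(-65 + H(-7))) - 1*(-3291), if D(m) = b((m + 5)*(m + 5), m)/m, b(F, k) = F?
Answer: 108737/63 ≈ 1726.0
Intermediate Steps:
D(m) = (5 + m)²/m (D(m) = ((m + 5)*(m + 5))/m = ((5 + m)*(5 + m))/m = (5 + m)²/m)
D(1/(-65 + H(-7))) - 1*(-3291) = (5 + 1/(-65 + (-5 - 1*(-7))))²/(1/(-65 + (-5 - 1*(-7)))) - 1*(-3291) = (5 + 1/(-65 + (-5 + 7)))²/(1/(-65 + (-5 + 7))) + 3291 = (5 + 1/(-65 + 2))²/(1/(-65 + 2)) + 3291 = (5 + 1/(-63))²/(1/(-63)) + 3291 = (5 - 1/63)²/(-1/63) + 3291 = -63*(314/63)² + 3291 = -63*98596/3969 + 3291 = -98596/63 + 3291 = 108737/63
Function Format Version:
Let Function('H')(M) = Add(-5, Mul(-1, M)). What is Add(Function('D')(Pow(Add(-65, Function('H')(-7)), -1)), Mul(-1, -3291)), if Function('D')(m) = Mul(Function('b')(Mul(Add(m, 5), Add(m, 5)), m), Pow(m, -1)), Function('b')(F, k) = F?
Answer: Rational(108737, 63) ≈ 1726.0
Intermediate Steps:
Function('D')(m) = Mul(Pow(m, -1), Pow(Add(5, m), 2)) (Function('D')(m) = Mul(Mul(Add(m, 5), Add(m, 5)), Pow(m, -1)) = Mul(Mul(Add(5, m), Add(5, m)), Pow(m, -1)) = Mul(Pow(Add(5, m), 2), Pow(m, -1)) = Mul(Pow(m, -1), Pow(Add(5, m), 2)))
Add(Function('D')(Pow(Add(-65, Function('H')(-7)), -1)), Mul(-1, -3291)) = Add(Mul(Pow(Pow(Add(-65, Add(-5, Mul(-1, -7))), -1), -1), Pow(Add(5, Pow(Add(-65, Add(-5, Mul(-1, -7))), -1)), 2)), Mul(-1, -3291)) = Add(Mul(Pow(Pow(Add(-65, Add(-5, 7)), -1), -1), Pow(Add(5, Pow(Add(-65, Add(-5, 7)), -1)), 2)), 3291) = Add(Mul(Pow(Pow(Add(-65, 2), -1), -1), Pow(Add(5, Pow(Add(-65, 2), -1)), 2)), 3291) = Add(Mul(Pow(Pow(-63, -1), -1), Pow(Add(5, Pow(-63, -1)), 2)), 3291) = Add(Mul(Pow(Rational(-1, 63), -1), Pow(Add(5, Rational(-1, 63)), 2)), 3291) = Add(Mul(-63, Pow(Rational(314, 63), 2)), 3291) = Add(Mul(-63, Rational(98596, 3969)), 3291) = Add(Rational(-98596, 63), 3291) = Rational(108737, 63)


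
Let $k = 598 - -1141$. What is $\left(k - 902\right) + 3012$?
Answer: $3849$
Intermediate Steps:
$k = 1739$ ($k = 598 + 1141 = 1739$)
$\left(k - 902\right) + 3012 = \left(1739 - 902\right) + 3012 = 837 + 3012 = 3849$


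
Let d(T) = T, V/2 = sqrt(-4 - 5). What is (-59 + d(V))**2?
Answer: 3445 - 708*I ≈ 3445.0 - 708.0*I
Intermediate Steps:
V = 6*I (V = 2*sqrt(-4 - 5) = 2*sqrt(-9) = 2*(3*I) = 6*I ≈ 6.0*I)
(-59 + d(V))**2 = (-59 + 6*I)**2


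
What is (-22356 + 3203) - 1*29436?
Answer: -48589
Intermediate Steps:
(-22356 + 3203) - 1*29436 = -19153 - 29436 = -48589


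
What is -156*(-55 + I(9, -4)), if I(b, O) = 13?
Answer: 6552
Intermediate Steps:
-156*(-55 + I(9, -4)) = -156*(-55 + 13) = -156*(-42) = 6552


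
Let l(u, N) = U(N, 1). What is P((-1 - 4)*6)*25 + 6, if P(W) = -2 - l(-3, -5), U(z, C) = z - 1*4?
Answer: 181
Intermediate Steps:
U(z, C) = -4 + z (U(z, C) = z - 4 = -4 + z)
l(u, N) = -4 + N
P(W) = 7 (P(W) = -2 - (-4 - 5) = -2 - 1*(-9) = -2 + 9 = 7)
P((-1 - 4)*6)*25 + 6 = 7*25 + 6 = 175 + 6 = 181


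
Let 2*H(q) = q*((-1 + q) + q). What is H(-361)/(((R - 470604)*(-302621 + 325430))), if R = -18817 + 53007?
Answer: -87001/6636111284 ≈ -1.3110e-5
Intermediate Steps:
H(q) = q*(-1 + 2*q)/2 (H(q) = (q*((-1 + q) + q))/2 = (q*(-1 + 2*q))/2 = q*(-1 + 2*q)/2)
R = 34190
H(-361)/(((R - 470604)*(-302621 + 325430))) = (-361*(-½ - 361))/(((34190 - 470604)*(-302621 + 325430))) = (-361*(-723/2))/((-436414*22809)) = (261003/2)/(-9954166926) = (261003/2)*(-1/9954166926) = -87001/6636111284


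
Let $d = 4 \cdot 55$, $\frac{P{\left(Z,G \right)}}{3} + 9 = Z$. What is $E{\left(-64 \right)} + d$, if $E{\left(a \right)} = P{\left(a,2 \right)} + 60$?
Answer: $61$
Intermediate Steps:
$P{\left(Z,G \right)} = -27 + 3 Z$
$d = 220$
$E{\left(a \right)} = 33 + 3 a$ ($E{\left(a \right)} = \left(-27 + 3 a\right) + 60 = 33 + 3 a$)
$E{\left(-64 \right)} + d = \left(33 + 3 \left(-64\right)\right) + 220 = \left(33 - 192\right) + 220 = -159 + 220 = 61$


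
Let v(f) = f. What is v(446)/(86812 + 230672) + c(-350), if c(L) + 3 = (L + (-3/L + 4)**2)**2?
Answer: 132811826830518339251/1191061068750000 ≈ 1.1151e+5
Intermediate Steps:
c(L) = -3 + (L + (4 - 3/L)**2)**2 (c(L) = -3 + (L + (-3/L + 4)**2)**2 = -3 + (L + (4 - 3/L)**2)**2)
v(446)/(86812 + 230672) + c(-350) = 446/(86812 + 230672) + (-3 + ((-350)**3 + (-3 + 4*(-350))**2)**2/(-350)**4) = 446/317484 + (-3 + (-42875000 + (-3 - 1400)**2)**2/15006250000) = 446*(1/317484) + (-3 + (-42875000 + (-1403)**2)**2/15006250000) = 223/158742 + (-3 + (-42875000 + 1968409)**2/15006250000) = 223/158742 + (-3 + (1/15006250000)*(-40906591)**2) = 223/158742 + (-3 + (1/15006250000)*1673349187241281) = 223/158742 + (-3 + 1673349187241281/15006250000) = 223/158742 + 1673304168491281/15006250000 = 132811826830518339251/1191061068750000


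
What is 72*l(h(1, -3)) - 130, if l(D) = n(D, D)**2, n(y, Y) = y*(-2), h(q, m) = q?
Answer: 158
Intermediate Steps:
n(y, Y) = -2*y
l(D) = 4*D**2 (l(D) = (-2*D)**2 = 4*D**2)
72*l(h(1, -3)) - 130 = 72*(4*1**2) - 130 = 72*(4*1) - 130 = 72*4 - 130 = 288 - 130 = 158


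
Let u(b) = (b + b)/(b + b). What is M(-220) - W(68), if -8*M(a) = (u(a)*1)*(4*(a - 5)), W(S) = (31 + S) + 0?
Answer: 27/2 ≈ 13.500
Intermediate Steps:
u(b) = 1 (u(b) = (2*b)/((2*b)) = (2*b)*(1/(2*b)) = 1)
W(S) = 31 + S
M(a) = 5/2 - a/2 (M(a) = -1*1*4*(a - 5)/8 = -4*(-5 + a)/8 = -(-20 + 4*a)/8 = 5/2 - a/2)
M(-220) - W(68) = (5/2 - 1/2*(-220)) - (31 + 68) = (5/2 + 110) - 1*99 = 225/2 - 99 = 27/2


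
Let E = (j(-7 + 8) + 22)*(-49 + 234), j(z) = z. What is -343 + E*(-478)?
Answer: -2034233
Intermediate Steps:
E = 4255 (E = ((-7 + 8) + 22)*(-49 + 234) = (1 + 22)*185 = 23*185 = 4255)
-343 + E*(-478) = -343 + 4255*(-478) = -343 - 2033890 = -2034233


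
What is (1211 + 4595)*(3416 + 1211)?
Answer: 26864362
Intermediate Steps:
(1211 + 4595)*(3416 + 1211) = 5806*4627 = 26864362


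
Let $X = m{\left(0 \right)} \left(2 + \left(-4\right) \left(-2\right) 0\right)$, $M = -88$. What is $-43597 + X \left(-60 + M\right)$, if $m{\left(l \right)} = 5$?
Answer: $-45077$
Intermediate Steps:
$X = 10$ ($X = 5 \left(2 + \left(-4\right) \left(-2\right) 0\right) = 5 \left(2 + 8 \cdot 0\right) = 5 \left(2 + 0\right) = 5 \cdot 2 = 10$)
$-43597 + X \left(-60 + M\right) = -43597 + 10 \left(-60 - 88\right) = -43597 + 10 \left(-148\right) = -43597 - 1480 = -45077$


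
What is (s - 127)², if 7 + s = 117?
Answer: 289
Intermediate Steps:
s = 110 (s = -7 + 117 = 110)
(s - 127)² = (110 - 127)² = (-17)² = 289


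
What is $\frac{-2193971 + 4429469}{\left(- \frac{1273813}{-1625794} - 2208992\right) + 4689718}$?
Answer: $\frac{1211486411804}{1344383573419} \approx 0.90115$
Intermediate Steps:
$\frac{-2193971 + 4429469}{\left(- \frac{1273813}{-1625794} - 2208992\right) + 4689718} = \frac{2235498}{\left(\left(-1273813\right) \left(- \frac{1}{1625794}\right) - 2208992\right) + 4689718} = \frac{2235498}{\left(\frac{1273813}{1625794} - 2208992\right) + 4689718} = \frac{2235498}{- \frac{3591364665835}{1625794} + 4689718} = \frac{2235498}{\frac{4033150720257}{1625794}} = 2235498 \cdot \frac{1625794}{4033150720257} = \frac{1211486411804}{1344383573419}$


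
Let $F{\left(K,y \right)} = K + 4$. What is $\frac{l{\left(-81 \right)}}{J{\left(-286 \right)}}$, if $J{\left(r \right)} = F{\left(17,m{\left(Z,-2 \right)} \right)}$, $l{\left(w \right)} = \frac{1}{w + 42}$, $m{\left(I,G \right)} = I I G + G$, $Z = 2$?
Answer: $- \frac{1}{819} \approx -0.001221$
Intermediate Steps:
$m{\left(I,G \right)} = G + G I^{2}$ ($m{\left(I,G \right)} = I^{2} G + G = G I^{2} + G = G + G I^{2}$)
$F{\left(K,y \right)} = 4 + K$
$l{\left(w \right)} = \frac{1}{42 + w}$
$J{\left(r \right)} = 21$ ($J{\left(r \right)} = 4 + 17 = 21$)
$\frac{l{\left(-81 \right)}}{J{\left(-286 \right)}} = \frac{1}{\left(42 - 81\right) 21} = \frac{1}{-39} \cdot \frac{1}{21} = \left(- \frac{1}{39}\right) \frac{1}{21} = - \frac{1}{819}$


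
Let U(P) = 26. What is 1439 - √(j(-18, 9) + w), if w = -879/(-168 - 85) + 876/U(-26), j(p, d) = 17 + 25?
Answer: 1439 - 3*√95154059/3289 ≈ 1430.1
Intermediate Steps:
j(p, d) = 42
w = 122241/3289 (w = -879/(-168 - 85) + 876/26 = -879/(-253) + 876*(1/26) = -879*(-1/253) + 438/13 = 879/253 + 438/13 = 122241/3289 ≈ 37.167)
1439 - √(j(-18, 9) + w) = 1439 - √(42 + 122241/3289) = 1439 - √(260379/3289) = 1439 - 3*√95154059/3289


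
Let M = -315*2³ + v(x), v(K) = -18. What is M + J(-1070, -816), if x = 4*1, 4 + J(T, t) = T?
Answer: -3612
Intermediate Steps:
J(T, t) = -4 + T
x = 4
M = -2538 (M = -315*2³ - 18 = -315*8 - 18 = -2520 - 18 = -2538)
M + J(-1070, -816) = -2538 + (-4 - 1070) = -2538 - 1074 = -3612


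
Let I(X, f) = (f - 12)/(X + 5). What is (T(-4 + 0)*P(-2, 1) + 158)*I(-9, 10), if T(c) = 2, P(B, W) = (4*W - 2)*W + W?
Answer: 82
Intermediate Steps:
P(B, W) = W + W*(-2 + 4*W) (P(B, W) = (-2 + 4*W)*W + W = W*(-2 + 4*W) + W = W + W*(-2 + 4*W))
I(X, f) = (-12 + f)/(5 + X)
(T(-4 + 0)*P(-2, 1) + 158)*I(-9, 10) = (2*(1*(-1 + 4*1)) + 158)*((-12 + 10)/(5 - 9)) = (2*(1*(-1 + 4)) + 158)*(-2/(-4)) = (2*(1*3) + 158)*(-¼*(-2)) = (2*3 + 158)*(½) = (6 + 158)*(½) = 164*(½) = 82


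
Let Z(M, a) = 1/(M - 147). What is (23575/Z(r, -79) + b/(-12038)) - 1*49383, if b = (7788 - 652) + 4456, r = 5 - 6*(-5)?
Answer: -16189809673/6019 ≈ -2.6898e+6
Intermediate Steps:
r = 35 (r = 5 + 30 = 35)
Z(M, a) = 1/(-147 + M)
b = 11592 (b = 7136 + 4456 = 11592)
(23575/Z(r, -79) + b/(-12038)) - 1*49383 = (23575/(1/(-147 + 35)) + 11592/(-12038)) - 1*49383 = (23575/(1/(-112)) + 11592*(-1/12038)) - 49383 = (23575/(-1/112) - 5796/6019) - 49383 = (23575*(-112) - 5796/6019) - 49383 = (-2640400 - 5796/6019) - 49383 = -15892573396/6019 - 49383 = -16189809673/6019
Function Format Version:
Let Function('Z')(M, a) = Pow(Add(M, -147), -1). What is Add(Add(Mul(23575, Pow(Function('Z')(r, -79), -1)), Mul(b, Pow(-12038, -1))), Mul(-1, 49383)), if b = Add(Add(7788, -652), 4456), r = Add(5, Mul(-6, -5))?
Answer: Rational(-16189809673, 6019) ≈ -2.6898e+6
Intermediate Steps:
r = 35 (r = Add(5, 30) = 35)
Function('Z')(M, a) = Pow(Add(-147, M), -1)
b = 11592 (b = Add(7136, 4456) = 11592)
Add(Add(Mul(23575, Pow(Function('Z')(r, -79), -1)), Mul(b, Pow(-12038, -1))), Mul(-1, 49383)) = Add(Add(Mul(23575, Pow(Pow(Add(-147, 35), -1), -1)), Mul(11592, Pow(-12038, -1))), Mul(-1, 49383)) = Add(Add(Mul(23575, Pow(Pow(-112, -1), -1)), Mul(11592, Rational(-1, 12038))), -49383) = Add(Add(Mul(23575, Pow(Rational(-1, 112), -1)), Rational(-5796, 6019)), -49383) = Add(Add(Mul(23575, -112), Rational(-5796, 6019)), -49383) = Add(Add(-2640400, Rational(-5796, 6019)), -49383) = Add(Rational(-15892573396, 6019), -49383) = Rational(-16189809673, 6019)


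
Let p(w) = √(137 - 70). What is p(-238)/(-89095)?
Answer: -√67/89095 ≈ -9.1872e-5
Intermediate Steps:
p(w) = √67
p(-238)/(-89095) = √67/(-89095) = √67*(-1/89095) = -√67/89095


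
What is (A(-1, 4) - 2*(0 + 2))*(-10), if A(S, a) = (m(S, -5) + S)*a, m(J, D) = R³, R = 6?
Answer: -8560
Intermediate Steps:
m(J, D) = 216 (m(J, D) = 6³ = 216)
A(S, a) = a*(216 + S) (A(S, a) = (216 + S)*a = a*(216 + S))
(A(-1, 4) - 2*(0 + 2))*(-10) = (4*(216 - 1) - 2*(0 + 2))*(-10) = (4*215 - 2*2)*(-10) = (860 - 4)*(-10) = 856*(-10) = -8560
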